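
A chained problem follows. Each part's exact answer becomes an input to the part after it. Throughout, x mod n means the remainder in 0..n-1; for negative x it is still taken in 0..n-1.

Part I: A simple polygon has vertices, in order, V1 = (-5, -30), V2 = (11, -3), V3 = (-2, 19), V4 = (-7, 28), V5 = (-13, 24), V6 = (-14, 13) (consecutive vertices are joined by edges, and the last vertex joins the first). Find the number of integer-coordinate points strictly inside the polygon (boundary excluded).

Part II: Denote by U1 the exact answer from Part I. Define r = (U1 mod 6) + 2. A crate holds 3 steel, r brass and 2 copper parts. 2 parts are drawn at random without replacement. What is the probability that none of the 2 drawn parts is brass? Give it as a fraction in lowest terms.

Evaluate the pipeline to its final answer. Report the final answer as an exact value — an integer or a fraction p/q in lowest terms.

Part I: cross terms: (-5*-3 - 11*-30)=345, (11*19 - -2*-3)=203, (-2*28 - -7*19)=77, (-7*24 - -13*28)=196, (-13*13 - -14*24)=167, (-14*-30 - -5*13)=485; twice the area = |1473| = 1473; area = 1473/2; boundary points = 1 + 1 + 1 + 2 + 1 + 1 = 7; strictly interior points = area - boundary/2 + 1 = 734; answer 734
Part II: U1 = 734; r = 4; total draws C(9,2) = 36; favorable C(5,2) = 10; P = 5/18; answer 5/18

5/18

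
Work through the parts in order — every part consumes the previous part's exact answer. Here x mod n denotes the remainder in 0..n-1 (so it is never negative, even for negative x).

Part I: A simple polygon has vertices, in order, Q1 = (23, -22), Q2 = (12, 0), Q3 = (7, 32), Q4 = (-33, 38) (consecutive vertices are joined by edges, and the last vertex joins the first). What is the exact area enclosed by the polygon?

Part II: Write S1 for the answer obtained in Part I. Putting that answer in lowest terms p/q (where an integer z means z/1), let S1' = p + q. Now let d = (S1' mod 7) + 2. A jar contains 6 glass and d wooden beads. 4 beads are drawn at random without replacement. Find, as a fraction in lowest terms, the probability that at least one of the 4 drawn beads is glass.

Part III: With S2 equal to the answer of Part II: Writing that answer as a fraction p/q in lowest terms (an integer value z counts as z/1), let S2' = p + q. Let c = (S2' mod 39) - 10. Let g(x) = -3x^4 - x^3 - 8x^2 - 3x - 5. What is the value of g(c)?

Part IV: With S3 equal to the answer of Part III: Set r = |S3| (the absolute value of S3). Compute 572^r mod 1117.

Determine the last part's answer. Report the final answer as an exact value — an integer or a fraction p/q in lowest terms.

Part I: cross terms: (23*0 - 12*-22)=264, (12*32 - 7*0)=384, (7*38 - -33*32)=1322, (-33*-22 - 23*38)=-148; twice the area = |1822| = 1822; area = 911; answer 911
Part II: S1 = 911; threaded value p + q = 912; d = 4; total draws C(10,4) = 210; complement C(4,4) = 1; favorable 210 - 1 = 209; P = 209/210; answer 209/210
Part III: S2 = 209/210; threaded value p + q = 419; c = 19; -3*(19)^4 - 1*(19)^3 - 8*(19)^2 - 3*(19)^1 - 5 = (-390963) + (-6859) + (-2888) + (-57) + (-5) = -400772; answer -400772
Part IV: S3 = -400772; r = 400772; squarings mod 1117: 572^1=572, 572^2=1020, 572^4=473, 572^8=329, 572^16=1009, 572^32=494, 572^64=530, 572^128=533, 572^256=371, 572^512=250, 572^1024=1065, 572^2048=470, 572^4096=851, 572^8192=385, 572^16384=781, 572^32768=79, 572^65536=656, 572^131072=291, 572^262144=906; 572^400772 = 572^4 * 572^128 * 572^256 * 572^1024 * 572^2048 * 572^4096 * 572^131072 * 572^262144 = 533 (mod 1117); answer 533

533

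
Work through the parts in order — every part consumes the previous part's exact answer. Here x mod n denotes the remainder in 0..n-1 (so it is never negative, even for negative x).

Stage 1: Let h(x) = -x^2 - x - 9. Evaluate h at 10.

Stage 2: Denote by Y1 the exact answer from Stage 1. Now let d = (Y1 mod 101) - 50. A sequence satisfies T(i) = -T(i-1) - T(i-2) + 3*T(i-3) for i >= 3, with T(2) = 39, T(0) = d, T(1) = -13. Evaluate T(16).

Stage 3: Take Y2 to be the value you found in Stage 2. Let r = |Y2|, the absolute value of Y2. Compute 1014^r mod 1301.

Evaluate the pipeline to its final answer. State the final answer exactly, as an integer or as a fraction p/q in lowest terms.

Stage 1: -1*(10)^2 - 1*(10)^1 - 9 = (-100) + (-10) + (-9) = -119; answer -119
Stage 2: Y1 = -119; d = 33; T(3) = -1*(39) - 1*(-13) + 3*(33) = 73; iterating: T(3)=73, T(4)=-151, T(5)=195, T(6)=175, T(7)=-823, T(8)=1233, T(9)=115, T(10)=-3817, T(11)=7401, T(12)=-3239, T(13)=-15613, T(14)=41055, T(15)=-35159, T(16)=-52735; answer -52735
Stage 3: Y2 = -52735; r = 52735; squarings mod 1301: 1014^1=1014, 1014^2=406, 1014^4=910, 1014^8=664, 1014^16=1158, 1014^32=934, 1014^64=686, 1014^128=935, 1014^256=1254, 1014^512=908, 1014^1024=931, 1014^2048=295, 1014^4096=1159, 1014^8192=649, 1014^16384=978, 1014^32768=249; 1014^52735 = 1014^1 * 1014^2 * 1014^4 * 1014^8 * 1014^16 * 1014^32 * 1014^64 * 1014^128 * 1014^256 * 1014^1024 * 1014^2048 * 1014^16384 * 1014^32768 = 1221 (mod 1301); answer 1221

1221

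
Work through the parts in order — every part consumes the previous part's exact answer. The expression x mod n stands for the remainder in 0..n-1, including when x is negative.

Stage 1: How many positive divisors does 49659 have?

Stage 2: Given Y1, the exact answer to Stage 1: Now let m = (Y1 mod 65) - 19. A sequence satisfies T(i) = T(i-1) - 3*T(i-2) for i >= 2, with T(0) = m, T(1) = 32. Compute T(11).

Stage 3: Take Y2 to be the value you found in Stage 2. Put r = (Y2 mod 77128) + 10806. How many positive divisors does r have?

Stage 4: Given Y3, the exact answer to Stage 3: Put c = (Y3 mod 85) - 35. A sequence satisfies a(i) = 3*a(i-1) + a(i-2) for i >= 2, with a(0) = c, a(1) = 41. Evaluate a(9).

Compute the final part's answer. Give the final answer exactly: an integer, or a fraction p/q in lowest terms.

402179

Stage 1: 49659 = 3 * 16553; number of divisors = (1+1) * (1+1) = 4; answer 4
Stage 2: Y1 = 4; m = -15; T(2) = 1*(32) - 3*(-15) = 77; iterating: T(2)=77, T(3)=-19, T(4)=-250, T(5)=-193, T(6)=557, T(7)=1136, T(8)=-535, T(9)=-3943, T(10)=-2338, T(11)=9491; answer 9491
Stage 3: Y2 = 9491; r = 20297; 20297 is prime, so its only divisors are 1 and 20297; count = 2; answer 2
Stage 4: Y3 = 2; c = -33; a(2) = 3*(41) + 1*(-33) = 90; iterating: a(2)=90, a(3)=311, a(4)=1023, a(5)=3380, a(6)=11163, a(7)=36869, a(8)=121770, a(9)=402179; answer 402179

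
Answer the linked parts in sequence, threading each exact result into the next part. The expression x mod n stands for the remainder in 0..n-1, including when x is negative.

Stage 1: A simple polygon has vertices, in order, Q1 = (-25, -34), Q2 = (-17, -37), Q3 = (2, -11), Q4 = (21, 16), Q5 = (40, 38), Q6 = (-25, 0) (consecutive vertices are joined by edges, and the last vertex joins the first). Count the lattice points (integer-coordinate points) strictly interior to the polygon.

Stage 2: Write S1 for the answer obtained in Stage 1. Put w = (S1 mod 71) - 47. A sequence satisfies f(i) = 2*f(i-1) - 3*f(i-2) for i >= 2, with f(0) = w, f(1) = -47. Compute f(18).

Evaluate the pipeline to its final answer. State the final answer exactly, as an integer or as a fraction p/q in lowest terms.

651890

Stage 1: cross terms: (-25*-37 - -17*-34)=347, (-17*-11 - 2*-37)=261, (2*16 - 21*-11)=263, (21*38 - 40*16)=158, (40*0 - -25*38)=950, (-25*-34 - -25*0)=850; twice the area = |2829| = 2829; area = 2829/2; boundary points = 1 + 1 + 1 + 1 + 1 + 34 = 39; strictly interior points = area - boundary/2 + 1 = 1396; answer 1396
Stage 2: S1 = 1396; w = 0; f(2) = 2*(-47) - 3*(0) = -94; iterating: f(2)=-94, f(3)=-47, f(4)=188, f(5)=517, f(6)=470, f(7)=-611, f(8)=-2632, f(9)=-3431, f(10)=1034, f(11)=12361, f(12)=21620, f(13)=6157, f(14)=-52546, f(15)=-123563, f(16)=-89488, f(17)=191713, f(18)=651890; answer 651890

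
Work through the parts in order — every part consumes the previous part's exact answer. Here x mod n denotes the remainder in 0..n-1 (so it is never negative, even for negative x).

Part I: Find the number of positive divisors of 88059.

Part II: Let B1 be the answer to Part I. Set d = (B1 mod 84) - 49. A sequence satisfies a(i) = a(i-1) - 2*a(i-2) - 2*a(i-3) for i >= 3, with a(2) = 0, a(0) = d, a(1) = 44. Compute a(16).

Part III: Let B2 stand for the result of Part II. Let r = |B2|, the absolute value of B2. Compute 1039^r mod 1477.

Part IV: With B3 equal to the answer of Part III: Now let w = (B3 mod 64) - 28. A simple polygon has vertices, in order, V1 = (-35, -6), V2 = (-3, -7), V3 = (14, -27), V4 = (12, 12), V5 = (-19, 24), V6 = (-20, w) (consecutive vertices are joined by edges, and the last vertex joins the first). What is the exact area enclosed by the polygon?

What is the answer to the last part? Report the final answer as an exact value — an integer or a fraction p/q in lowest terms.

967

Part I: 88059 = 3 * 149 * 197; number of divisors = (1+1) * (1+1) * (1+1) = 8; answer 8
Part II: B1 = 8; d = -41; a(3) = 1*(0) - 2*(44) - 2*(-41) = -6; iterating: a(3)=-6, a(4)=-94, a(5)=-82, a(6)=118, a(7)=470, a(8)=398, a(9)=-778, a(10)=-2514, a(11)=-1754, a(12)=4830, a(13)=13366, a(14)=7214, a(15)=-29178, a(16)=-70338; answer -70338
Part III: B2 = -70338; r = 70338; squarings mod 1477: 1039^1=1039, 1039^2=1311, 1039^4=970, 1039^8=51, 1039^16=1124, 1039^32=541, 1039^64=235, 1039^128=576, 1039^256=928, 1039^512=93, 1039^1024=1264, 1039^2048=1059, 1039^4096=438, 1039^8192=1311, 1039^16384=970, 1039^32768=51, 1039^65536=1124; 1039^70338 = 1039^2 * 1039^64 * 1039^128 * 1039^512 * 1039^4096 * 1039^65536 = 855 (mod 1477); answer 855
Part IV: B3 = 855; w = -5; cross terms: (-35*-7 - -3*-6)=227, (-3*-27 - 14*-7)=179, (14*12 - 12*-27)=492, (12*24 - -19*12)=516, (-19*-5 - -20*24)=575, (-20*-6 - -35*-5)=-55; twice the area = |1934| = 1934; area = 967; answer 967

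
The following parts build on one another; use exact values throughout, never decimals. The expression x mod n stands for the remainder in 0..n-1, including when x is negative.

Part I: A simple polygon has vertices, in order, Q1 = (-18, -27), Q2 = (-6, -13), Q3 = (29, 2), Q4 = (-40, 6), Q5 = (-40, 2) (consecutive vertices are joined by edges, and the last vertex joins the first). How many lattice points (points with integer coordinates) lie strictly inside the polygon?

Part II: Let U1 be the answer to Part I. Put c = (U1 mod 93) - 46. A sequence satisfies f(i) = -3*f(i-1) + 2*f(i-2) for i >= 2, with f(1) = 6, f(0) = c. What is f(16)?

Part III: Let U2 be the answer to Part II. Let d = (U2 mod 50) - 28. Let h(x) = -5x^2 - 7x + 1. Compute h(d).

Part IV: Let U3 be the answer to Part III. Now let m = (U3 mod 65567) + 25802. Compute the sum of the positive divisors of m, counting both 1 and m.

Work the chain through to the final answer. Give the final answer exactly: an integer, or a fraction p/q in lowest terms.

Part I: cross terms: (-18*-13 - -6*-27)=72, (-6*2 - 29*-13)=365, (29*6 - -40*2)=254, (-40*2 - -40*6)=160, (-40*-27 - -18*2)=1116; twice the area = |1967| = 1967; area = 1967/2; boundary points = 2 + 5 + 1 + 4 + 1 = 13; strictly interior points = area - boundary/2 + 1 = 978; answer 978
Part II: U1 = 978; c = 2; f(2) = -3*(6) + 2*(2) = -14; iterating: f(2)=-14, f(3)=54, f(4)=-190, f(5)=678, f(6)=-2414, f(7)=8598, f(8)=-30622, f(9)=109062, f(10)=-388430, f(11)=1383414, f(12)=-4927102, f(13)=17548134, f(14)=-62498606, f(15)=222592086, f(16)=-792773470; answer -792773470
Part III: U2 = -792773470; d = 2; -5*(2)^2 - 7*(2)^1 + 1 = (-20) + (-14) + (1) = -33; answer -33
Part IV: U3 = -33; m = 91336; 91336 = 2^3 * 7^2 * 233; sigma = (1 + 2 + 4 + 8) * (1 + 7 + 49) * (1 + 233) = 15 * 57 * 234 = 200070; answer 200070

200070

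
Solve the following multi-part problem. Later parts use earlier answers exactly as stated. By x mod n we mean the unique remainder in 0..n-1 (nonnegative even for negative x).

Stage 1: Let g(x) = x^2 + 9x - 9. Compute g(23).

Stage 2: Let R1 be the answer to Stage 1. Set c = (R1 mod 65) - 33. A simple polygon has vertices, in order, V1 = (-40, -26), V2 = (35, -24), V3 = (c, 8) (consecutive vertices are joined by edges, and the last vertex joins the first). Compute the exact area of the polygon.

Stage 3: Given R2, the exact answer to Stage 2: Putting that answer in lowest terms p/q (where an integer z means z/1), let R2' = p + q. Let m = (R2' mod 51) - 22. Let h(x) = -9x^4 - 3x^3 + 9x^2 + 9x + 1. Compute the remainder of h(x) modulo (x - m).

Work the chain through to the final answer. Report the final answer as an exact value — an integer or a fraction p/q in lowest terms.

-134573

Stage 1: 1*(23)^2 + 9*(23)^1 - 9 = (529) + (207) + (-9) = 727; answer 727
Stage 2: R1 = 727; c = -21; cross terms: (-40*-24 - 35*-26)=1870, (35*8 - -21*-24)=-224, (-21*-26 - -40*8)=866; twice the area = |2512| = 2512; area = 1256; answer 1256
Stage 3: R2 = 1256; threaded value p + q = 1257; m = 11; remainder = value at the root: -9*(11)^4 - 3*(11)^3 + 9*(11)^2 + 9*(11)^1 + 1 = (-131769) + (-3993) + (1089) + (99) + (1) = -134573; answer -134573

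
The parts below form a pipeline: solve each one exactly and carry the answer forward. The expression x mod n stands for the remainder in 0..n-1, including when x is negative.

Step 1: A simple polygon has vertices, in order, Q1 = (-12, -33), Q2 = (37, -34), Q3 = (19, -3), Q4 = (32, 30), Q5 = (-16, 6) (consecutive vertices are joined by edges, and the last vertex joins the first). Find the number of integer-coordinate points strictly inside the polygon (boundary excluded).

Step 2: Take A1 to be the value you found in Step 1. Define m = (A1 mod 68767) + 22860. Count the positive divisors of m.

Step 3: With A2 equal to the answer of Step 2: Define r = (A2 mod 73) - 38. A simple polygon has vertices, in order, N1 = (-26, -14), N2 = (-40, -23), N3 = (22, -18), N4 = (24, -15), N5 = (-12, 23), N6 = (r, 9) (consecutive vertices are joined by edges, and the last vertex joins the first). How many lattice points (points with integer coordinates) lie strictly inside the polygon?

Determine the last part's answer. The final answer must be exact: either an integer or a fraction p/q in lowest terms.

Step 1: cross terms: (-12*-34 - 37*-33)=1629, (37*-3 - 19*-34)=535, (19*30 - 32*-3)=666, (32*6 - -16*30)=672, (-16*-33 - -12*6)=600; twice the area = |4102| = 4102; area = 2051; boundary points = 1 + 1 + 1 + 24 + 1 = 28; strictly interior points = area - boundary/2 + 1 = 2038; answer 2038
Step 2: A1 = 2038; m = 24898; 24898 = 2 * 59 * 211; number of divisors = (1+1) * (1+1) * (1+1) = 8; answer 8
Step 3: A2 = 8; r = -30; cross terms: (-26*-23 - -40*-14)=38, (-40*-18 - 22*-23)=1226, (22*-15 - 24*-18)=102, (24*23 - -12*-15)=372, (-12*9 - -30*23)=582, (-30*-14 - -26*9)=654; twice the area = |2974| = 2974; area = 1487; boundary points = 1 + 1 + 1 + 2 + 2 + 1 = 8; strictly interior points = area - boundary/2 + 1 = 1484; answer 1484

1484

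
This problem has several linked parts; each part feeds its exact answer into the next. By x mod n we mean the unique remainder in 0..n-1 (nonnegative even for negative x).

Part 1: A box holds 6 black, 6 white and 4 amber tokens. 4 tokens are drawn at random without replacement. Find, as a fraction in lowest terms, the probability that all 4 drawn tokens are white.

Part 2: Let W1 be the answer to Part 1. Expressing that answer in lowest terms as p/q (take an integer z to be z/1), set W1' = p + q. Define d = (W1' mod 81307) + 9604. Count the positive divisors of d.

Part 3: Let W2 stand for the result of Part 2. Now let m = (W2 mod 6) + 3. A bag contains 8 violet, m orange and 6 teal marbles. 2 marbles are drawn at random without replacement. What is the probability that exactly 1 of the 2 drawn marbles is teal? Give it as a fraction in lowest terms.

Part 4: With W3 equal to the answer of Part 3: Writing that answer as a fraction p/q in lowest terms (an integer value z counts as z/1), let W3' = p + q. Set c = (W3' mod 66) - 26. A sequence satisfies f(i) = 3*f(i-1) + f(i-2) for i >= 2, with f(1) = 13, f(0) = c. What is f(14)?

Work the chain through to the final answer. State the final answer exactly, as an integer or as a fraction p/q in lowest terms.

80154048

Part 1: total draws C(16,4) = 1820; favorable C(6,4) = 15; P = 3/364; answer 3/364
Part 2: W1 = 3/364; threaded value p + q = 367; d = 9971; 9971 = 13^2 * 59; number of divisors = (2+1) * (1+1) = 6; answer 6
Part 3: W2 = 6; m = 3; total draws C(17,2) = 136; favorable C(6,1)*C(11,1) = 66; P = 33/68; answer 33/68
Part 4: W3 = 33/68; threaded value p + q = 101; c = 9; f(2) = 3*(13) + 1*(9) = 48; iterating: f(2)=48, f(3)=157, f(4)=519, f(5)=1714, f(6)=5661, f(7)=18697, f(8)=61752, f(9)=203953, f(10)=673611, f(11)=2224786, f(12)=7347969, f(13)=24268693, f(14)=80154048; answer 80154048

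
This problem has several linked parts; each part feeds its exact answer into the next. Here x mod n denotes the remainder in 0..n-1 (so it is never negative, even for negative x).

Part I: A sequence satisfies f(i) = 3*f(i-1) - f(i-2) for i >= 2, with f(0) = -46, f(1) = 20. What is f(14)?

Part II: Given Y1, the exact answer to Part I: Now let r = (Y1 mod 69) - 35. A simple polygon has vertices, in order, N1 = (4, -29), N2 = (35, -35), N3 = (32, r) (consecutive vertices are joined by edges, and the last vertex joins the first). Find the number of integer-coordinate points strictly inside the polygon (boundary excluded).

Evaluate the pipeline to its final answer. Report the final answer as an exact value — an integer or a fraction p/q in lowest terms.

Part I: f(2) = 3*(20) - 1*(-46) = 106; iterating: f(2)=106, f(3)=298, f(4)=788, f(5)=2066, f(6)=5410, f(7)=14164, f(8)=37082, f(9)=97082, f(10)=254164, f(11)=665410, f(12)=1742066, f(13)=4560788, f(14)=11940298; answer 11940298
Part II: Y1 = 11940298; r = 20; cross terms: (4*-35 - 35*-29)=875, (35*20 - 32*-35)=1820, (32*-29 - 4*20)=-1008; twice the area = |1687| = 1687; area = 1687/2; boundary points = 1 + 1 + 7 = 9; strictly interior points = area - boundary/2 + 1 = 840; answer 840

840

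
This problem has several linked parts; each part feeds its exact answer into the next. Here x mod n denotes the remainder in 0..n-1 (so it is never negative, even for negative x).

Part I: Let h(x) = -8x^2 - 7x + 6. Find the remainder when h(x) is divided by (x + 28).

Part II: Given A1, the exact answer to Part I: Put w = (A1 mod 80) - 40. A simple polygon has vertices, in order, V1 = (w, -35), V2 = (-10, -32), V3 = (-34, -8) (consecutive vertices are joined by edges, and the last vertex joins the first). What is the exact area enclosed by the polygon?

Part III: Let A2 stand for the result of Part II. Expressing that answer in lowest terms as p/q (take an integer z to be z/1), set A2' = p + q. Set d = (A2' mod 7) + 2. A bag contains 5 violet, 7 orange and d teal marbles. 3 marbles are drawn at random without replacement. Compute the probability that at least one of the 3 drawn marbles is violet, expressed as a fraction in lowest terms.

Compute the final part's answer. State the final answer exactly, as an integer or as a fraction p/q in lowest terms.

Part I: remainder = value at the root: -8*(-28)^2 - 7*(-28)^1 + 6 = (-6272) + (196) + (6) = -6070; answer -6070
Part II: A1 = -6070; w = -30; cross terms: (-30*-32 - -10*-35)=610, (-10*-8 - -34*-32)=-1008, (-34*-35 - -30*-8)=950; twice the area = |552| = 552; area = 276; answer 276
Part III: A2 = 276; threaded value p + q = 277; d = 6; total draws C(18,3) = 816; complement C(13,3) = 286; favorable 816 - 286 = 530; P = 265/408; answer 265/408

265/408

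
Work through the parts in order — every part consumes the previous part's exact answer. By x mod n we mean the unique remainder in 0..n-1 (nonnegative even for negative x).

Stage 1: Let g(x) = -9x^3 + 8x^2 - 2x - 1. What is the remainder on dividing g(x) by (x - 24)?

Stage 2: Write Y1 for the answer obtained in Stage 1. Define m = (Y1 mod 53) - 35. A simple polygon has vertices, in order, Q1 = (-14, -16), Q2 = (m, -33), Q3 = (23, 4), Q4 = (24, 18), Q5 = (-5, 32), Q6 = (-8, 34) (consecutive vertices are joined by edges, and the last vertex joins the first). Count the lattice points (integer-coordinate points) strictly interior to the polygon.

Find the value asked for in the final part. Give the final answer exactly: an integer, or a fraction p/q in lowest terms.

1481

Stage 1: remainder = value at the root: -9*(24)^3 + 8*(24)^2 - 2*(24)^1 - 1 = (-124416) + (4608) + (-48) + (-1) = -119857; answer -119857
Stage 2: Y1 = -119857; m = -6; cross terms: (-14*-33 - -6*-16)=366, (-6*4 - 23*-33)=735, (23*18 - 24*4)=318, (24*32 - -5*18)=858, (-5*34 - -8*32)=86, (-8*-16 - -14*34)=604; twice the area = |2967| = 2967; area = 2967/2; boundary points = 1 + 1 + 1 + 1 + 1 + 2 = 7; strictly interior points = area - boundary/2 + 1 = 1481; answer 1481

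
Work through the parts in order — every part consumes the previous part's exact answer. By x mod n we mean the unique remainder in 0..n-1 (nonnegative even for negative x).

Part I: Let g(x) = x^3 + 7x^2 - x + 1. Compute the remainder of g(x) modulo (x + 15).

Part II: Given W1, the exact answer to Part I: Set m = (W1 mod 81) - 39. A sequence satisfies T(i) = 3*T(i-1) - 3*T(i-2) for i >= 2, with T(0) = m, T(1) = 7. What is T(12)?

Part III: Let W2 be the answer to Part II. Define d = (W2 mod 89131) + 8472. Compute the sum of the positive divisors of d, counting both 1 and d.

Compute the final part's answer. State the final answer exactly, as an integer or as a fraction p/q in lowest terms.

Part I: remainder = value at the root: 1*(-15)^3 + 7*(-15)^2 - 1*(-15)^1 + 1 = (-3375) + (1575) + (15) + (1) = -1784; answer -1784
Part II: W1 = -1784; m = 40; T(2) = 3*(7) - 3*(40) = -99; iterating: T(2)=-99, T(3)=-318, T(4)=-657, T(5)=-1017, T(6)=-1080, T(7)=-189, T(8)=2673, T(9)=8586, T(10)=17739, T(11)=27459, T(12)=29160; answer 29160
Part III: W2 = 29160; d = 37632; 37632 = 2^8 * 3 * 7^2; sigma = (1 + 2 + 4 + 8 + 16 + 32 + 64 + 128 + 256) * (1 + 3) * (1 + 7 + 49) = 511 * 4 * 57 = 116508; answer 116508

116508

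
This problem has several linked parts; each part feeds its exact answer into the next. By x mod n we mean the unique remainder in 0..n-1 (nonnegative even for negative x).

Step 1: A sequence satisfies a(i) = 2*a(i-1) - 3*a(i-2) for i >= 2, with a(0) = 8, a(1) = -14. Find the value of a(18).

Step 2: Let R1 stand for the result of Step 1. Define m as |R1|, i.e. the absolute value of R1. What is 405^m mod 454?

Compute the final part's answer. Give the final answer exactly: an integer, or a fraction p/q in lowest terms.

305

Step 1: a(2) = 2*(-14) - 3*(8) = -52; iterating: a(2)=-52, a(3)=-62, a(4)=32, a(5)=250, a(6)=404, a(7)=58, a(8)=-1096, a(9)=-2366, a(10)=-1444, a(11)=4210, a(12)=12752, a(13)=12874, a(14)=-12508, a(15)=-63638, a(16)=-89752, a(17)=11410, a(18)=292076; answer 292076
Step 2: R1 = 292076; m = 292076; squarings mod 454: 405^1=405, 405^2=131, 405^4=363, 405^8=109, 405^16=77, 405^32=27, 405^64=275, 405^128=261, 405^256=21, 405^512=441, 405^1024=169, 405^2048=413, 405^4096=319, 405^8192=65, 405^16384=139, 405^32768=253, 405^65536=449, 405^131072=25, 405^262144=171; 405^292076 = 405^4 * 405^8 * 405^32 * 405^64 * 405^128 * 405^1024 * 405^4096 * 405^8192 * 405^16384 * 405^262144 = 305 (mod 454); answer 305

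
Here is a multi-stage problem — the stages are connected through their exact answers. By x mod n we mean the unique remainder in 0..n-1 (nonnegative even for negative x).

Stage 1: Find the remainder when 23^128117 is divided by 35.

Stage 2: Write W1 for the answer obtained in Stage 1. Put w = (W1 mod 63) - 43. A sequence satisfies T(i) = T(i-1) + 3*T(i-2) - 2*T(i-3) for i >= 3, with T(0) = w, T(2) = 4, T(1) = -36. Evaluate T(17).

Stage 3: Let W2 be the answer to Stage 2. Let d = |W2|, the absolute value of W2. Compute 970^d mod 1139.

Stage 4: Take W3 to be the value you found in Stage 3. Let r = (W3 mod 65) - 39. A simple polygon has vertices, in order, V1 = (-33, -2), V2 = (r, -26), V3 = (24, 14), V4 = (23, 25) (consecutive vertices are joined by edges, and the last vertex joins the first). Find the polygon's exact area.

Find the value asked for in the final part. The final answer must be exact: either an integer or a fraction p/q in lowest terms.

2491/2

Stage 1: squarings mod 35: 23^1=23, 23^2=4, 23^4=16, 23^8=11, 23^16=16, 23^32=11, 23^64=16, 23^128=11, 23^256=16, 23^512=11, 23^1024=16, 23^2048=11, 23^4096=16, 23^8192=11, 23^16384=16, 23^32768=11, 23^65536=16; 23^128117 = 23^1 * 23^4 * 23^16 * 23^32 * 23^64 * 23^1024 * 23^4096 * 23^8192 * 23^16384 * 23^32768 * 23^65536 = 18 (mod 35); answer 18
Stage 2: W1 = 18; w = -25; T(3) = 1*(4) + 3*(-36) - 2*(-25) = -54; iterating: T(3)=-54, T(4)=30, T(5)=-140, T(6)=58, T(7)=-422, T(8)=32, T(9)=-1350, T(10)=-410, T(11)=-4524, T(12)=-3054, T(13)=-15806, T(14)=-15920, T(15)=-57230, T(16)=-73378, T(17)=-213228; answer -213228
Stage 3: W2 = -213228; d = 213228; squarings mod 1139: 970^1=970, 970^2=86, 970^4=562, 970^8=341, 970^16=103, 970^32=358, 970^64=596, 970^128=987, 970^256=324, 970^512=188, 970^1024=35, 970^2048=86, 970^4096=562, 970^8192=341, 970^16384=103, 970^32768=358, 970^65536=596, 970^131072=987; 970^213228 = 970^4 * 970^8 * 970^32 * 970^64 * 970^128 * 970^16384 * 970^65536 * 970^131072 = 426 (mod 1139); answer 426
Stage 4: W3 = 426; r = -3; cross terms: (-33*-26 - -3*-2)=852, (-3*14 - 24*-26)=582, (24*25 - 23*14)=278, (23*-2 - -33*25)=779; twice the area = |2491| = 2491; area = 2491/2; answer 2491/2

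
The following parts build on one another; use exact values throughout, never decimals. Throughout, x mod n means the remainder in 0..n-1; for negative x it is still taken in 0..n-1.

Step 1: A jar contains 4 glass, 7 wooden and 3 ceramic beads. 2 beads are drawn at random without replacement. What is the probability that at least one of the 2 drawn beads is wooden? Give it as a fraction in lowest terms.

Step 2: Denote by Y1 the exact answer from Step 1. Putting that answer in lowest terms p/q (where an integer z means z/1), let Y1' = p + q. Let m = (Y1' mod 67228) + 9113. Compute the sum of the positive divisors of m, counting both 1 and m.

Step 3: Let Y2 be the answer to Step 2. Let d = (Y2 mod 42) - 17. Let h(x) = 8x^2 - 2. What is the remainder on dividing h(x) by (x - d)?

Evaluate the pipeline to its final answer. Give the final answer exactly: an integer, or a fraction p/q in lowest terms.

646

Step 1: total draws C(14,2) = 91; complement C(7,2) = 21; favorable 91 - 21 = 70; P = 10/13; answer 10/13
Step 2: Y1 = 10/13; threaded value p + q = 23; m = 9136; 9136 = 2^4 * 571; sigma = (1 + 2 + 4 + 8 + 16) * (1 + 571) = 31 * 572 = 17732; answer 17732
Step 3: Y2 = 17732; d = -9; remainder = value at the root: 8*(-9)^2 - 2 = (648) + (-2) = 646; answer 646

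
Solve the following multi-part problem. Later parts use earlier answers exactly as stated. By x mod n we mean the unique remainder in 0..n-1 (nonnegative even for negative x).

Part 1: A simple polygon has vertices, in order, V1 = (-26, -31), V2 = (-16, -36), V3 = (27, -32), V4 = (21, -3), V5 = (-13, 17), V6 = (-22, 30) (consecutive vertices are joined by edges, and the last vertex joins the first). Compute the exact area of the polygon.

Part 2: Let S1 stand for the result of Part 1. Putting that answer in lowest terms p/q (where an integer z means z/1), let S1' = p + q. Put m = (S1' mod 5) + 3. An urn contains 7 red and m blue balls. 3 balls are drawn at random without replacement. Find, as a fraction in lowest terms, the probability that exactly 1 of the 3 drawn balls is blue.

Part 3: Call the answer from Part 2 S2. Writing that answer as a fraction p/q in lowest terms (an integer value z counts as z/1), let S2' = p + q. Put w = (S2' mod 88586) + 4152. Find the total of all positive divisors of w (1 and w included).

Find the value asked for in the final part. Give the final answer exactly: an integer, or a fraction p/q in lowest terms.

6384

Part 1: cross terms: (-26*-36 - -16*-31)=440, (-16*-32 - 27*-36)=1484, (27*-3 - 21*-32)=591, (21*17 - -13*-3)=318, (-13*30 - -22*17)=-16, (-22*-31 - -26*30)=1462; twice the area = |4279| = 4279; area = 4279/2; answer 4279/2
Part 2: S1 = 4279/2; threaded value p + q = 4281; m = 4; total draws C(11,3) = 165; favorable C(4,1)*C(7,2) = 84; P = 28/55; answer 28/55
Part 3: S2 = 28/55; threaded value p + q = 83; w = 4235; 4235 = 5 * 7 * 11^2; sigma = (1 + 5) * (1 + 7) * (1 + 11 + 121) = 6 * 8 * 133 = 6384; answer 6384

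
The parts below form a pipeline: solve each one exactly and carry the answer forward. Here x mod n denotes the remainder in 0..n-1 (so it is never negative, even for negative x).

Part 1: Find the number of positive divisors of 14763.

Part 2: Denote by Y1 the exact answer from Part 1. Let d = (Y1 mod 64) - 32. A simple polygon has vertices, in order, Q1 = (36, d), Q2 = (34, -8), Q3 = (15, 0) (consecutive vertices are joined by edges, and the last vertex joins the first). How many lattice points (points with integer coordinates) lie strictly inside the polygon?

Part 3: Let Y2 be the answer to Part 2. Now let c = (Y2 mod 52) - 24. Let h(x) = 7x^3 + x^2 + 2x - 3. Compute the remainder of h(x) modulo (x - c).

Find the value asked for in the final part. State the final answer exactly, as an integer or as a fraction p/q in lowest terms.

-5043

Part 1: 14763 = 3 * 7 * 19 * 37; number of divisors = (1+1) * (1+1) * (1+1) * (1+1) = 16; answer 16
Part 2: Y1 = 16; d = -16; cross terms: (36*-8 - 34*-16)=256, (34*0 - 15*-8)=120, (15*-16 - 36*0)=-240; twice the area = |136| = 136; area = 68; boundary points = 2 + 1 + 1 = 4; strictly interior points = area - boundary/2 + 1 = 67; answer 67
Part 3: Y2 = 67; c = -9; remainder = value at the root: 7*(-9)^3 + 1*(-9)^2 + 2*(-9)^1 - 3 = (-5103) + (81) + (-18) + (-3) = -5043; answer -5043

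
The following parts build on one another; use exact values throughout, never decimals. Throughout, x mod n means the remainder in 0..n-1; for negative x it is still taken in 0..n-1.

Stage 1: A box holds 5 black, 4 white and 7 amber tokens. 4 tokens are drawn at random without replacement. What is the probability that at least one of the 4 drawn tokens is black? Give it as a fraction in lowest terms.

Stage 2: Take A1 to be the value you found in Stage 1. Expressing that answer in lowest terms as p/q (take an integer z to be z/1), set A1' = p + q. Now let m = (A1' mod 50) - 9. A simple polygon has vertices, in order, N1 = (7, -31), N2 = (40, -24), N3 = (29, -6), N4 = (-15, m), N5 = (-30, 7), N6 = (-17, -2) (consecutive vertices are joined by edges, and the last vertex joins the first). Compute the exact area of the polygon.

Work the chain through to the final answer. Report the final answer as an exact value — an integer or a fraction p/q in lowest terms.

3351/2

Stage 1: total draws C(16,4) = 1820; complement C(11,4) = 330; favorable 1820 - 330 = 1490; P = 149/182; answer 149/182
Stage 2: A1 = 149/182; threaded value p + q = 331; m = 22; cross terms: (7*-24 - 40*-31)=1072, (40*-6 - 29*-24)=456, (29*22 - -15*-6)=548, (-15*7 - -30*22)=555, (-30*-2 - -17*7)=179, (-17*-31 - 7*-2)=541; twice the area = |3351| = 3351; area = 3351/2; answer 3351/2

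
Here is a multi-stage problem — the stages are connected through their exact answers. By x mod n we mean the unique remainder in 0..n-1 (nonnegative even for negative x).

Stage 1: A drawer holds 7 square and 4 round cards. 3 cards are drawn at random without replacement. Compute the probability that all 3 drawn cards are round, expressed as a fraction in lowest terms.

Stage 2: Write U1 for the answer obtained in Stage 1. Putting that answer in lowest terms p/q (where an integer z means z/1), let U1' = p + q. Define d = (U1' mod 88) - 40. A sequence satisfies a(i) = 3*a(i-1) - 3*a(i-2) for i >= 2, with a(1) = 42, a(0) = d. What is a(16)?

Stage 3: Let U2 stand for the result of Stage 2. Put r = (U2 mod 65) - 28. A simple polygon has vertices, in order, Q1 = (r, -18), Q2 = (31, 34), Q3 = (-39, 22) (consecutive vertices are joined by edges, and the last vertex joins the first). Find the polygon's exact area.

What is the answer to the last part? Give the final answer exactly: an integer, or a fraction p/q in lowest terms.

Stage 1: total draws C(11,3) = 165; favorable C(4,3) = 4; P = 4/165; answer 4/165
Stage 2: U1 = 4/165; threaded value p + q = 169; d = 41; a(2) = 3*(42) - 3*(41) = 3; iterating: a(2)=3, a(3)=-117, a(4)=-360, a(5)=-729, a(6)=-1107, a(7)=-1134, a(8)=-81, a(9)=3159, a(10)=9720, a(11)=19683, a(12)=29889, a(13)=30618, a(14)=2187, a(15)=-85293, a(16)=-262440; answer -262440
Stage 3: U2 = -262440; r = 2; cross terms: (2*34 - 31*-18)=626, (31*22 - -39*34)=2008, (-39*-18 - 2*22)=658; twice the area = |3292| = 3292; area = 1646; answer 1646

1646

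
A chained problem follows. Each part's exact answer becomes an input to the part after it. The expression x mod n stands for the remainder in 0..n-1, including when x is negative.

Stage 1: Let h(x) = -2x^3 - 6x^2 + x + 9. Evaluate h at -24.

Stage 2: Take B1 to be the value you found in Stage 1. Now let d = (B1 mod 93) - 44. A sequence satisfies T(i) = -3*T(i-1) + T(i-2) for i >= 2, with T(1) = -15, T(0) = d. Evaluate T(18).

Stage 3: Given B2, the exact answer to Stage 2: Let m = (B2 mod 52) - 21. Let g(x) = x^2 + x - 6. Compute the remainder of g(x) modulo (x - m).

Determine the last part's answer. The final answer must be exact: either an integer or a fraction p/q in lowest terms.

84

Stage 1: -2*(-24)^3 - 6*(-24)^2 + 1*(-24)^1 + 9 = (27648) + (-3456) + (-24) + (9) = 24177; answer 24177
Stage 2: B1 = 24177; d = 46; T(2) = -3*(-15) + 1*(46) = 91; iterating: T(2)=91, T(3)=-288, T(4)=955, T(5)=-3153, T(6)=10414, T(7)=-34395, T(8)=113599, T(9)=-375192, T(10)=1239175, T(11)=-4092717, T(12)=13517326, T(13)=-44644695, T(14)=147451411, T(15)=-486998928, T(16)=1608448195, T(17)=-5312343513, T(18)=17545478734; answer 17545478734
Stage 3: B2 = 17545478734; m = 9; remainder = value at the root: 1*(9)^2 + 1*(9)^1 - 6 = (81) + (9) + (-6) = 84; answer 84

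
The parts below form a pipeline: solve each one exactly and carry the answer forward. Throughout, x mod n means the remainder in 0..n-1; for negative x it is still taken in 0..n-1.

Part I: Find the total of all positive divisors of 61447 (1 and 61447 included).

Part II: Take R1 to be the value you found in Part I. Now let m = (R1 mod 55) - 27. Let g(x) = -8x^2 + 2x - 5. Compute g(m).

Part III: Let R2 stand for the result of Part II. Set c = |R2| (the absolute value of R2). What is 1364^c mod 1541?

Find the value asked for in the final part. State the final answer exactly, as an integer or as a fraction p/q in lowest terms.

Part I: 61447 = 43 * 1429; sigma = (1 + 43) * (1 + 1429) = 44 * 1430 = 62920; answer 62920
Part II: R1 = 62920; m = -27; -8*(-27)^2 + 2*(-27)^1 - 5 = (-5832) + (-54) + (-5) = -5891; answer -5891
Part III: R2 = -5891; c = 5891; squarings mod 1541: 1364^1=1364, 1364^2=509, 1364^4=193, 1364^8=265, 1364^16=880, 1364^32=818, 1364^64=330, 1364^128=1030, 1364^256=692, 1364^512=1154, 1364^1024=292, 1364^2048=509, 1364^4096=193; 1364^5891 = 1364^1 * 1364^2 * 1364^256 * 1364^512 * 1364^1024 * 1364^4096 = 1422 (mod 1541); answer 1422

1422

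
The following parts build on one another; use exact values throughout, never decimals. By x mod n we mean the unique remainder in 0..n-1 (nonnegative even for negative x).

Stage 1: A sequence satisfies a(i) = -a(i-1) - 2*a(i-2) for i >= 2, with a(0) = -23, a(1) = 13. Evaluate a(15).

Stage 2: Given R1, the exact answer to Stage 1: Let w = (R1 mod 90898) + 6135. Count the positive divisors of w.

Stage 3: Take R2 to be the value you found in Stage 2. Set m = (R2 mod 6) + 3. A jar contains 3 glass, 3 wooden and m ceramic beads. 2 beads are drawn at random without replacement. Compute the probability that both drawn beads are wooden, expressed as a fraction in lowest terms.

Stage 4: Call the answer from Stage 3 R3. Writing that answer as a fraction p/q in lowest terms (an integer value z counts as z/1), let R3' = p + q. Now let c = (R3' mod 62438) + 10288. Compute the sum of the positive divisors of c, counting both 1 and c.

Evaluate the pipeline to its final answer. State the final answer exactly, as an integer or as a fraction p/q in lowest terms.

10302

Stage 1: a(2) = -1*(13) - 2*(-23) = 33; iterating: a(2)=33, a(3)=-59, a(4)=-7, a(5)=125, a(6)=-111, a(7)=-139, a(8)=361, a(9)=-83, a(10)=-639, a(11)=805, a(12)=473, a(13)=-2083, a(14)=1137, a(15)=3029; answer 3029
Stage 2: R1 = 3029; w = 9164; 9164 = 2^2 * 29 * 79; number of divisors = (2+1) * (1+1) * (1+1) = 12; answer 12
Stage 3: R2 = 12; m = 3; total draws C(9,2) = 36; favorable C(3,2) = 3; P = 1/12; answer 1/12
Stage 4: R3 = 1/12; threaded value p + q = 13; c = 10301; 10301 is prime, so its only divisors are 1 and 10301; sigma = 1 + 10301 = 10302; answer 10302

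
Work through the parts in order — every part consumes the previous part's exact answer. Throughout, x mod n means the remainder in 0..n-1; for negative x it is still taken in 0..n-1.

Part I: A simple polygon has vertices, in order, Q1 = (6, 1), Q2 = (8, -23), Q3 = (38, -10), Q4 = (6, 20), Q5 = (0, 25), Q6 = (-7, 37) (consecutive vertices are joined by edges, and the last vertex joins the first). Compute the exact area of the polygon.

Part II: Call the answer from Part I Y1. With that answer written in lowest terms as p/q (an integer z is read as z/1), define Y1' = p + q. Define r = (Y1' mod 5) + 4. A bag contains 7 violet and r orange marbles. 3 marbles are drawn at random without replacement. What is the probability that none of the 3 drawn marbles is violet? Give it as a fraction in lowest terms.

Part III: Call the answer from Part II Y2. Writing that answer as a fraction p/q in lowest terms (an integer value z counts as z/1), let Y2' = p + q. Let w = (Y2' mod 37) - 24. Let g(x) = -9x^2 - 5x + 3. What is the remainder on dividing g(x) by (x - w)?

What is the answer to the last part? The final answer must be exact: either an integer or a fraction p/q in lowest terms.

Part I: cross terms: (6*-23 - 8*1)=-146, (8*-10 - 38*-23)=794, (38*20 - 6*-10)=820, (6*25 - 0*20)=150, (0*37 - -7*25)=175, (-7*1 - 6*37)=-229; twice the area = |1564| = 1564; area = 782; answer 782
Part II: Y1 = 782; threaded value p + q = 783; r = 7; total draws C(14,3) = 364; favorable C(7,3) = 35; P = 5/52; answer 5/52
Part III: Y2 = 5/52; threaded value p + q = 57; w = -4; remainder = value at the root: -9*(-4)^2 - 5*(-4)^1 + 3 = (-144) + (20) + (3) = -121; answer -121

-121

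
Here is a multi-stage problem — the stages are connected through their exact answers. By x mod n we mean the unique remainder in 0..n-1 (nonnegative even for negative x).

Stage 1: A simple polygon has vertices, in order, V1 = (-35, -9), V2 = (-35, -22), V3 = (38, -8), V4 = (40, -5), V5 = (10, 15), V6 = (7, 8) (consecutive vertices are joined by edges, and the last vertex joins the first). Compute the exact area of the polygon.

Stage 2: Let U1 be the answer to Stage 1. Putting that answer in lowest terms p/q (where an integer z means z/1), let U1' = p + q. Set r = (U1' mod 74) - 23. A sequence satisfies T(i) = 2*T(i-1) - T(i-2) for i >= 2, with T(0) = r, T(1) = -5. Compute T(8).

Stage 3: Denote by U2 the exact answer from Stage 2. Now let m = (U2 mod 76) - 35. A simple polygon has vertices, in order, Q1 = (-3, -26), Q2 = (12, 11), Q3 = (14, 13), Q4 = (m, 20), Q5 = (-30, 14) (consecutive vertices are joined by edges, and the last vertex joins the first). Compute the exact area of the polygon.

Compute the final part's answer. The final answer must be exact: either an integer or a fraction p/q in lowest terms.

1009

Stage 1: cross terms: (-35*-22 - -35*-9)=455, (-35*-8 - 38*-22)=1116, (38*-5 - 40*-8)=130, (40*15 - 10*-5)=650, (10*8 - 7*15)=-25, (7*-9 - -35*8)=217; twice the area = |2543| = 2543; area = 2543/2; answer 2543/2
Stage 2: U1 = 2543/2; threaded value p + q = 2545; r = 6; T(2) = 2*(-5) - 1*(6) = -16; iterating: T(2)=-16, T(3)=-27, T(4)=-38, T(5)=-49, T(6)=-60, T(7)=-71, T(8)=-82; answer -82
Stage 3: U2 = -82; m = 35; cross terms: (-3*11 - 12*-26)=279, (12*13 - 14*11)=2, (14*20 - 35*13)=-175, (35*14 - -30*20)=1090, (-30*-26 - -3*14)=822; twice the area = |2018| = 2018; area = 1009; answer 1009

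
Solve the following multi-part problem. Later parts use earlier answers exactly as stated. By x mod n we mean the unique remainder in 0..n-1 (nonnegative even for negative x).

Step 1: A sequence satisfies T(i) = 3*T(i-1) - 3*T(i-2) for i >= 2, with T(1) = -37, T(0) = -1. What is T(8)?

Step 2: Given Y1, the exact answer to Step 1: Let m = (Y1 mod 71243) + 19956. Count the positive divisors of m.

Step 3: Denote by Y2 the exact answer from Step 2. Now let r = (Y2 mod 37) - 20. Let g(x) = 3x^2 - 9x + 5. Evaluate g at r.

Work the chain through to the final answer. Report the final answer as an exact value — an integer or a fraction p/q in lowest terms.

89

Step 1: T(2) = 3*(-37) - 3*(-1) = -108; iterating: T(2)=-108, T(3)=-213, T(4)=-315, T(5)=-306, T(6)=27, T(7)=999, T(8)=2916; answer 2916
Step 2: Y1 = 2916; m = 22872; 22872 = 2^3 * 3 * 953; number of divisors = (3+1) * (1+1) * (1+1) = 16; answer 16
Step 3: Y2 = 16; r = -4; 3*(-4)^2 - 9*(-4)^1 + 5 = (48) + (36) + (5) = 89; answer 89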